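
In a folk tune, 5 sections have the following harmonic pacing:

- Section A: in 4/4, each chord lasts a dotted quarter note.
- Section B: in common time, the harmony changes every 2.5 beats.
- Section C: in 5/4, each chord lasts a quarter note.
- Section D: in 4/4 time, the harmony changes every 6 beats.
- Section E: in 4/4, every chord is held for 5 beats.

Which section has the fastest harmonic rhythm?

Section C

A: 4 beats/bar ÷ 1.5 beats/chord = 8/3 chords/bar.
B: 4 beats/bar ÷ 2.5 beats/chord = 1.6 chords/bar.
C: 5 beats/bar ÷ 1 beat/chord = 5 chords/bar.
D: 4 beats/bar ÷ 6 beats/chord = 2/3 chords/bar.
E: 4 beats/bar ÷ 5 beats/chord = 0.8 chords/bar.
Fastest is C at 5 chords/bar.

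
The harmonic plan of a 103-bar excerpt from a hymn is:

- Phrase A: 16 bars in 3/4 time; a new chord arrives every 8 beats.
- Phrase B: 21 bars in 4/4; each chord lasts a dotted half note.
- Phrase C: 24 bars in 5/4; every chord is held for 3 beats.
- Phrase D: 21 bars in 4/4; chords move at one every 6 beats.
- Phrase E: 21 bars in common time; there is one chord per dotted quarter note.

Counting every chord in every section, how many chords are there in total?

A: 16·3 = 48 beats, 48/8 = 6 chords.
B: 21·4 = 84 beats, 84/3 = 28 chords.
C: 24·5 = 120 beats, 120/3 = 40 chords.
D: 21·4 = 84 beats, 84/6 = 14 chords.
E: 21·4 = 84 beats, 84/1.5 = 56 chords.
Total: 6 + 28 + 40 + 14 + 56 = 144.

144 chords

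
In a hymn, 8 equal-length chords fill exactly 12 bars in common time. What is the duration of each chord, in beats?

12 bars × 4 beats/bar = 48 beats total.
48 beats ÷ 8 chords = 6 beats per chord.

6 beats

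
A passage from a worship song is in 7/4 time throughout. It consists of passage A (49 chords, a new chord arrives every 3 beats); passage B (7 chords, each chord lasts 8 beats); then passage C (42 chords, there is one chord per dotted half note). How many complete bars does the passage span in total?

47 bars

A: 49 × 3 = 147 beats = 21 bars.
B: 7 × 8 = 56 beats = 8 bars.
C: 42 × 3 = 126 beats = 18 bars.
Total: 21 + 8 + 18 = 47 bars.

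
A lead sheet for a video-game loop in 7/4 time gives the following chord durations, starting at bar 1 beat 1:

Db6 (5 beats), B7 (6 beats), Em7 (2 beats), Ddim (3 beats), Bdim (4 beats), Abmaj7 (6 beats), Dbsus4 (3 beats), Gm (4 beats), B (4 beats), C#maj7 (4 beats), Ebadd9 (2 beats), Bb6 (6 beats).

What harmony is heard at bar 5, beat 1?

Dbsus4

Beat 1 of bar 5 is beat (5−1)×7 + 1 = 29 overall.
Running totals: Db6 ends at 5, B7 ends at 11, Em7 ends at 13, Ddim ends at 16, Bdim ends at 20, Abmaj7 ends at 26, Dbsus4 ends at 29.
Beat 29 falls within Dbsus4.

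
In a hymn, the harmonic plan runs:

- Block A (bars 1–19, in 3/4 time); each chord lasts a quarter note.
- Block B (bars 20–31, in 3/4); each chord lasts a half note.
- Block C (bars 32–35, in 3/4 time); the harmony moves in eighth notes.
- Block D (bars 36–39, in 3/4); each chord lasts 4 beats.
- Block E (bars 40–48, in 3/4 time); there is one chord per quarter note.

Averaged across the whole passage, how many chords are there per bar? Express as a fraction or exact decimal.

A: 19 × 3 = 57 beats ÷ 1 = 57 chords.
B: 12 × 3 = 36 beats ÷ 2 = 18 chords.
C: 4 × 3 = 12 beats ÷ 0.5 = 24 chords.
D: 4 × 3 = 12 beats ÷ 4 = 3 chords.
E: 9 × 3 = 27 beats ÷ 1 = 27 chords.
Overall: 129 chords over 48 bars → 129/48 = 43/16 chords per bar.

43/16 chords per bar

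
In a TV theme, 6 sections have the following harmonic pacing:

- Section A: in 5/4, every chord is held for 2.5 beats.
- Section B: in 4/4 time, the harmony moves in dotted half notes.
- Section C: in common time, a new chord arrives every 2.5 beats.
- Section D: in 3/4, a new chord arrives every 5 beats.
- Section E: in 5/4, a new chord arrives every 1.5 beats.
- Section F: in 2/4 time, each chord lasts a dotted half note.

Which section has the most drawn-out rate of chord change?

A: each chord is 2.5 beats in 5/4, so 2 per bar.
B: each chord is 3 beats in 4/4, so 4/3 per bar.
C: each chord is 2.5 beats in 4/4, so 1.6 per bar.
D: each chord is 5 beats in 3/4, so 0.6 per bar.
E: each chord is 1.5 beats in 5/4, so 10/3 per bar.
F: each chord is 3 beats in 2/4, so 2/3 per bar.
Slowest is D at 0.6 chords/bar.

Section D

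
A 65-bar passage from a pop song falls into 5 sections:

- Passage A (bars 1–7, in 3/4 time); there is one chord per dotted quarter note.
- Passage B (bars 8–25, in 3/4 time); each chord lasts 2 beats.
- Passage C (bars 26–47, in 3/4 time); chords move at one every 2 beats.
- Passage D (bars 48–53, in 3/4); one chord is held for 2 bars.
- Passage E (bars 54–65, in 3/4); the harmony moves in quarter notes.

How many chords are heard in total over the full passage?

113 chords

A has 21 beats and chords last 1.5 each, so 14 chords.
B has 54 beats and chords last 2 each, so 27 chords.
C has 66 beats and chords last 2 each, so 33 chords.
D has 18 beats and chords last 6 each, so 3 chords.
E has 36 beats and chords last 1 each, so 36 chords.
Total: 14 + 27 + 33 + 3 + 36 = 113.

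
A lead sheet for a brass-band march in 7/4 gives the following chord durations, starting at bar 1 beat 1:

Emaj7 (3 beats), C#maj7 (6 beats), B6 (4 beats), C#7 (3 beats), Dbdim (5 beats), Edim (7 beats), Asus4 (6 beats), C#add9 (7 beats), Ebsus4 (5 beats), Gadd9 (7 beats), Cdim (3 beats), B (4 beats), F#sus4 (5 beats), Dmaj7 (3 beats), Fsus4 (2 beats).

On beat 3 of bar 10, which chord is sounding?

Dmaj7

Beat 3 of bar 10 is beat (10−1)×7 + 3 = 66 overall.
Running totals: Emaj7 ends at 3, C#maj7 ends at 9, B6 ends at 13, C#7 ends at 16, Dbdim ends at 21, Edim ends at 28, Asus4 ends at 34, C#add9 ends at 41, Ebsus4 ends at 46, Gadd9 ends at 53, Cdim ends at 56, B ends at 60, F#sus4 ends at 65, Dmaj7 ends at 68.
Beat 66 falls within Dmaj7.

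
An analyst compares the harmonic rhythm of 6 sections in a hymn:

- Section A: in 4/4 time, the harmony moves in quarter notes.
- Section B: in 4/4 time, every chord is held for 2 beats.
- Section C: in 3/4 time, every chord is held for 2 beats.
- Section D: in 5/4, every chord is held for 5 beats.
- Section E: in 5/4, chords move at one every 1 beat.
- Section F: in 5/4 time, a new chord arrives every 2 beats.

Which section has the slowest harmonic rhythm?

Section D

A: 4/1 = 4 chords/bar.
B: 4/2 = 2 chords/bar.
C: 3/2 = 1.5 chords/bar.
D: 5/5 = 1 chord/bar.
E: 5/1 = 5 chords/bar.
F: 5/2 = 2.5 chords/bar.
Slowest is D at 1 chords/bar.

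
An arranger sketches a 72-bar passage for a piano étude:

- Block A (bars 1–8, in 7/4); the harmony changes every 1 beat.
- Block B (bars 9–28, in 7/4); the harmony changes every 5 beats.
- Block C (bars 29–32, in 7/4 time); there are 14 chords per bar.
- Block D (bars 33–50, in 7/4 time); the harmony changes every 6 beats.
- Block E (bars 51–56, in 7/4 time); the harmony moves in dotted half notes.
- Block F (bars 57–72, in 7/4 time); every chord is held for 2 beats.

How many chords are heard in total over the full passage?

231 chords

A has 56 beats and chords last 1 each, so 56 chords.
B has 140 beats and chords last 5 each, so 28 chords.
C has 28 beats and chords last 0.5 each, so 56 chords.
D has 126 beats and chords last 6 each, so 21 chords.
E has 42 beats and chords last 3 each, so 14 chords.
F has 112 beats and chords last 2 each, so 56 chords.
Total: 56 + 28 + 56 + 21 + 14 + 56 = 231.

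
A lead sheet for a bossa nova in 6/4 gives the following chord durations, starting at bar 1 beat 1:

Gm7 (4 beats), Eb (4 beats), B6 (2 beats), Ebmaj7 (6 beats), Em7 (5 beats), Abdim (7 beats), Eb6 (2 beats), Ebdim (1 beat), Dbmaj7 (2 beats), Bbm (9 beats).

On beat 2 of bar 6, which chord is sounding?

Dbmaj7

Beat 2 of bar 6 is beat (6−1)×6 + 2 = 32 overall.
Running totals: Gm7 ends at 4, Eb ends at 8, B6 ends at 10, Ebmaj7 ends at 16, Em7 ends at 21, Abdim ends at 28, Eb6 ends at 30, Ebdim ends at 31, Dbmaj7 ends at 33.
Beat 32 falls within Dbmaj7.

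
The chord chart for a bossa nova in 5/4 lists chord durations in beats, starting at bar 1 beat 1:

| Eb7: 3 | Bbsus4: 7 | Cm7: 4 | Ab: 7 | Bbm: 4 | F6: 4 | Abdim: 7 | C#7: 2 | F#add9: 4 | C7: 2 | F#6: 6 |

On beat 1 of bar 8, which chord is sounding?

Abdim

Beat 1 of bar 8 is beat (8−1)×5 + 1 = 36 overall.
Running totals: Eb7 ends at 3, Bbsus4 ends at 10, Cm7 ends at 14, Ab ends at 21, Bbm ends at 25, F6 ends at 29, Abdim ends at 36.
Beat 36 falls within Abdim.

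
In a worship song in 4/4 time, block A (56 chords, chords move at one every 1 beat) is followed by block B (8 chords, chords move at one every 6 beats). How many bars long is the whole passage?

26 bars

A: 56 × 1 = 56 beats = 14 bars.
B: 8 × 6 = 48 beats = 12 bars.
Total: 14 + 12 = 26 bars.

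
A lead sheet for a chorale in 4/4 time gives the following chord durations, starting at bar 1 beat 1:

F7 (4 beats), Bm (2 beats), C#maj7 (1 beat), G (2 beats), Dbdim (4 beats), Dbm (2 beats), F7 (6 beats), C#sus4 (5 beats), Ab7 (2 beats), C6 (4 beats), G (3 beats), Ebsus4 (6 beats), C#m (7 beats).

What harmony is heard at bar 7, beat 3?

Ab7

Beat 3 of bar 7 is beat (7−1)×4 + 3 = 27 overall.
Running totals: F7 ends at 4, Bm ends at 6, C#maj7 ends at 7, G ends at 9, Dbdim ends at 13, Dbm ends at 15, F7 ends at 21, C#sus4 ends at 26, Ab7 ends at 28.
Beat 27 falls within Ab7.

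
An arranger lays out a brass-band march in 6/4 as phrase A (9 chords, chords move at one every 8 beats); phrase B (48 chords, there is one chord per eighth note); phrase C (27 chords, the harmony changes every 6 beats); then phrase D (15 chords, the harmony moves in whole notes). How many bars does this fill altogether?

53 bars

A: 9 × 8 = 72 beats = 12 bars.
B: 48 × 0.5 = 24 beats = 4 bars.
C: 27 × 6 = 162 beats = 27 bars.
D: 15 × 4 = 60 beats = 10 bars.
Total: 12 + 4 + 27 + 10 = 53 bars.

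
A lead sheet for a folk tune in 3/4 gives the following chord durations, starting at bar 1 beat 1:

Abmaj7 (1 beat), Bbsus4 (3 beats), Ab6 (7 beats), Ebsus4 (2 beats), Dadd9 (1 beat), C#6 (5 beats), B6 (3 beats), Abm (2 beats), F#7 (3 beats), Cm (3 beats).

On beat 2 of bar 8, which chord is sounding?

Beat 2 of bar 8 is beat (8−1)×3 + 2 = 23 overall.
Running totals: Abmaj7 ends at 1, Bbsus4 ends at 4, Ab6 ends at 11, Ebsus4 ends at 13, Dadd9 ends at 14, C#6 ends at 19, B6 ends at 22, Abm ends at 24.
Beat 23 falls within Abm.

Abm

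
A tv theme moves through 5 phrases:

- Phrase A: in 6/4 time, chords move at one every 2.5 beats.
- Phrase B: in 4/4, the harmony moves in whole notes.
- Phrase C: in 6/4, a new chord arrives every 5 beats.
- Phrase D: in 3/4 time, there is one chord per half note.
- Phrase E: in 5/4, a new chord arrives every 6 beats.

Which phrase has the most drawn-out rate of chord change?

Phrase E

A: 6/2.5 = 2.4 chords/bar.
B: 4/4 = 1 chord/bar.
C: 6/5 = 1.2 chords/bar.
D: 3/2 = 1.5 chords/bar.
E: 5/6 = 5/6 chords/bar.
Slowest is E at 5/6 chords/bar.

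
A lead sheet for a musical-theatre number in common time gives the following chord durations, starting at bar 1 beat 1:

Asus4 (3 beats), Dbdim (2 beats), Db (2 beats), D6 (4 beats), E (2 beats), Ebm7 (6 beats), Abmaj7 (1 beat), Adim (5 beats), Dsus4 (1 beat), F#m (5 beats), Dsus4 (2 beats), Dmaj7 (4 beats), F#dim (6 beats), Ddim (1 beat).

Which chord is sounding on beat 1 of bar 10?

Dmaj7

Beat 1 of bar 10 is beat (10−1)×4 + 1 = 37 overall.
Running totals: Asus4 ends at 3, Dbdim ends at 5, Db ends at 7, D6 ends at 11, E ends at 13, Ebm7 ends at 19, Abmaj7 ends at 20, Adim ends at 25, Dsus4 ends at 26, F#m ends at 31, Dsus4 ends at 33, Dmaj7 ends at 37.
Beat 37 falls within Dmaj7.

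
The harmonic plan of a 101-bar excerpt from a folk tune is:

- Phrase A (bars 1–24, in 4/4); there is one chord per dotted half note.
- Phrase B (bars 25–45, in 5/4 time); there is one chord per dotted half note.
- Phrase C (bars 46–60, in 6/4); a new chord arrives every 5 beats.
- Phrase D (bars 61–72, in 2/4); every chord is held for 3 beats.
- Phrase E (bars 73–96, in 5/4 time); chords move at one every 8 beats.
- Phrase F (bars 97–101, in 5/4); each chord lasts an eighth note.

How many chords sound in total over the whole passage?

158 chords

A has 96 beats and chords last 3 each, so 32 chords.
B has 105 beats and chords last 3 each, so 35 chords.
C has 90 beats and chords last 5 each, so 18 chords.
D has 24 beats and chords last 3 each, so 8 chords.
E has 120 beats and chords last 8 each, so 15 chords.
F has 25 beats and chords last 0.5 each, so 50 chords.
Total: 32 + 35 + 18 + 8 + 15 + 50 = 158.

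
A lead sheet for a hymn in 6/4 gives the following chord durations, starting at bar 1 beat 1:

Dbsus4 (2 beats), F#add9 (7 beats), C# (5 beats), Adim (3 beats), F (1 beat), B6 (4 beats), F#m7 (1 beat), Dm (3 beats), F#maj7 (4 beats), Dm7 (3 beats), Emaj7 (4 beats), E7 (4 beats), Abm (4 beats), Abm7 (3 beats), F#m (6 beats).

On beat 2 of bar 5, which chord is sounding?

Beat 2 of bar 5 is beat (5−1)×6 + 2 = 26 overall.
Running totals: Dbsus4 ends at 2, F#add9 ends at 9, C# ends at 14, Adim ends at 17, F ends at 18, B6 ends at 22, F#m7 ends at 23, Dm ends at 26.
Beat 26 falls within Dm.

Dm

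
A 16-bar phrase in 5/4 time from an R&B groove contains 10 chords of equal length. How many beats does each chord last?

8 beats

16 bars × 5 beats/bar = 80 beats total.
80 beats ÷ 10 chords = 8 beats per chord.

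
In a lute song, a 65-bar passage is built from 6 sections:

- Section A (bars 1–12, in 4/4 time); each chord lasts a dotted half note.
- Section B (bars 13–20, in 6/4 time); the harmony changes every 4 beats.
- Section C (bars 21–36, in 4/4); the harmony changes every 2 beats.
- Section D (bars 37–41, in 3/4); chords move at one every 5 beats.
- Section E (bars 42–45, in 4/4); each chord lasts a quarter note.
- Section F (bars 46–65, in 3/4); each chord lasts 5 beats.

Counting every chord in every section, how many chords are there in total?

A: 12·4 = 48 beats, 48/3 = 16 chords.
B: 8·6 = 48 beats, 48/4 = 12 chords.
C: 16·4 = 64 beats, 64/2 = 32 chords.
D: 5·3 = 15 beats, 15/5 = 3 chords.
E: 4·4 = 16 beats, 16/1 = 16 chords.
F: 20·3 = 60 beats, 60/5 = 12 chords.
Total: 16 + 12 + 32 + 3 + 16 + 12 = 91.

91 chords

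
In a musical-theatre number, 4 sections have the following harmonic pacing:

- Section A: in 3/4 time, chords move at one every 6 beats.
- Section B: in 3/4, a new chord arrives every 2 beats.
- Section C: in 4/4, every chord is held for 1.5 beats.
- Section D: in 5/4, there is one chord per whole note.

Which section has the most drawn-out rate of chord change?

A: 3 beats/bar ÷ 6 beats/chord = 0.5 chords/bar.
B: 3 beats/bar ÷ 2 beats/chord = 1.5 chords/bar.
C: 4 beats/bar ÷ 1.5 beats/chord = 8/3 chords/bar.
D: 5 beats/bar ÷ 4 beats/chord = 1.25 chords/bar.
Slowest is A at 0.5 chords/bar.

Section A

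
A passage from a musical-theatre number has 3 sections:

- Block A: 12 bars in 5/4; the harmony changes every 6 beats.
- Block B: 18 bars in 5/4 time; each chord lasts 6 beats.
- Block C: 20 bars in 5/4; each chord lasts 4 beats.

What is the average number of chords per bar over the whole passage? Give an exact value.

1 chords per bar

A: 12 × 5 = 60 beats ÷ 6 = 10 chords.
B: 18 × 5 = 90 beats ÷ 6 = 15 chords.
C: 20 × 5 = 100 beats ÷ 4 = 25 chords.
Overall: 50 chords over 50 bars → 50/50 = 1 chords per bar.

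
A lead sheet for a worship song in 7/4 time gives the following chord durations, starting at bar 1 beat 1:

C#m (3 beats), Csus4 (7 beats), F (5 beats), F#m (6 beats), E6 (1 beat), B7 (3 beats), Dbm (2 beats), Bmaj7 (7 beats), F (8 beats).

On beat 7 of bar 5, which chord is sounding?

Beat 7 of bar 5 is beat (5−1)×7 + 7 = 35 overall.
Running totals: C#m ends at 3, Csus4 ends at 10, F ends at 15, F#m ends at 21, E6 ends at 22, B7 ends at 25, Dbm ends at 27, Bmaj7 ends at 34, F ends at 42.
Beat 35 falls within F.

F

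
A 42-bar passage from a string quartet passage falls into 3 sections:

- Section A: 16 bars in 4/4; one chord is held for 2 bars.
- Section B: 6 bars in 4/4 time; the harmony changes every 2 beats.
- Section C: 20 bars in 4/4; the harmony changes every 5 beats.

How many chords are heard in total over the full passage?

36 chords

A: 16 bars × 4 beats = 64 beats; 8 beats/chord → 8 chords.
B: 6 bars × 4 beats = 24 beats; 2 beats/chord → 12 chords.
C: 20 bars × 4 beats = 80 beats; 5 beats/chord → 16 chords.
Total: 8 + 12 + 16 = 36.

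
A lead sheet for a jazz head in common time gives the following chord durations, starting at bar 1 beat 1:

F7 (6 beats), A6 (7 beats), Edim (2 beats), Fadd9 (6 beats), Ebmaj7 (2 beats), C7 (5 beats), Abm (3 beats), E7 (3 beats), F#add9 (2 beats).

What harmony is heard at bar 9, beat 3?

Beat 3 of bar 9 is beat (9−1)×4 + 3 = 35 overall.
Running totals: F7 ends at 6, A6 ends at 13, Edim ends at 15, Fadd9 ends at 21, Ebmaj7 ends at 23, C7 ends at 28, Abm ends at 31, E7 ends at 34, F#add9 ends at 36.
Beat 35 falls within F#add9.

F#add9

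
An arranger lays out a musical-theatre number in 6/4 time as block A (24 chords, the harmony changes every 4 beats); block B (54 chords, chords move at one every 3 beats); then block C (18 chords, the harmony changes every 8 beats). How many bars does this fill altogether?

67 bars

A: 24 × 4 = 96 beats = 16 bars.
B: 54 × 3 = 162 beats = 27 bars.
C: 18 × 8 = 144 beats = 24 bars.
Total: 16 + 27 + 24 = 67 bars.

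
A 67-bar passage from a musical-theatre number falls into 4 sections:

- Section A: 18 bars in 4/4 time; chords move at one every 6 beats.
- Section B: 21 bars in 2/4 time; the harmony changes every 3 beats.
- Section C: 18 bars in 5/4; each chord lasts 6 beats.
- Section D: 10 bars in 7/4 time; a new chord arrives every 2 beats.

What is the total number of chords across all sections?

76 chords

A has 72 beats and chords last 6 each, so 12 chords.
B has 42 beats and chords last 3 each, so 14 chords.
C has 90 beats and chords last 6 each, so 15 chords.
D has 70 beats and chords last 2 each, so 35 chords.
Total: 12 + 14 + 15 + 35 = 76.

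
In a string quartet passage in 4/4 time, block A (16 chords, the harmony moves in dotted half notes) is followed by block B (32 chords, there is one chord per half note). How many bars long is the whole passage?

A: 16 × 3 = 48 beats = 12 bars.
B: 32 × 2 = 64 beats = 16 bars.
Total: 12 + 16 = 28 bars.

28 bars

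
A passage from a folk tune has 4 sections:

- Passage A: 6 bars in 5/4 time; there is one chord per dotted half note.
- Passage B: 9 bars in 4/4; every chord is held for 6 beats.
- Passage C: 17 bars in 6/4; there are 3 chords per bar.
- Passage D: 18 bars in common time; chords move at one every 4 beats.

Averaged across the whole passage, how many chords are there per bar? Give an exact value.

1.7 chords per bar

A: 6 bars of 5 beats is 30 beats; at 3 beats each that's 10 chords.
B: 9 bars of 4 beats is 36 beats; at 6 beats each that's 6 chords.
C: 17 bars of 6 beats is 102 beats; at 2 beats each that's 51 chords.
D: 18 bars of 4 beats is 72 beats; at 4 beats each that's 18 chords.
Overall: 85 chords over 50 bars → 85/50 = 1.7 chords per bar.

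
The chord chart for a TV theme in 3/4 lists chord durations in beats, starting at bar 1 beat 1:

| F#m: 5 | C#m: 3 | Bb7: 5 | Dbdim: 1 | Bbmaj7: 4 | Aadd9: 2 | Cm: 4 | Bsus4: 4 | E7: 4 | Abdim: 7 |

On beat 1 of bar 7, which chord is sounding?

Beat 1 of bar 7 is beat (7−1)×3 + 1 = 19 overall.
Running totals: F#m ends at 5, C#m ends at 8, Bb7 ends at 13, Dbdim ends at 14, Bbmaj7 ends at 18, Aadd9 ends at 20.
Beat 19 falls within Aadd9.

Aadd9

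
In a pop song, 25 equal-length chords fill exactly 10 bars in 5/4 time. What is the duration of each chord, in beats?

10 bars × 5 beats/bar = 50 beats total.
50 beats ÷ 25 chords = 2 beats per chord.
(That is a half note.)

2 beats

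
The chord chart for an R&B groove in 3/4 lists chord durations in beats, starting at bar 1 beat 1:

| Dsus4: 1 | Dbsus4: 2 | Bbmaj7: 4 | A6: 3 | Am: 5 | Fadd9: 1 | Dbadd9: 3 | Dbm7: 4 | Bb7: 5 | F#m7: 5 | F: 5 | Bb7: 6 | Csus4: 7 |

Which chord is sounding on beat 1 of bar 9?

Beat 1 of bar 9 is beat (9−1)×3 + 1 = 25 overall.
Running totals: Dsus4 ends at 1, Dbsus4 ends at 3, Bbmaj7 ends at 7, A6 ends at 10, Am ends at 15, Fadd9 ends at 16, Dbadd9 ends at 19, Dbm7 ends at 23, Bb7 ends at 28.
Beat 25 falls within Bb7.

Bb7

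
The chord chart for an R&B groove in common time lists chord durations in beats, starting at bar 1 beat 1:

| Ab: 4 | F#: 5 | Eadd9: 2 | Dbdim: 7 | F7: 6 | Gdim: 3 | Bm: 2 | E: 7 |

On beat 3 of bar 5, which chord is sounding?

Beat 3 of bar 5 is beat (5−1)×4 + 3 = 19 overall.
Running totals: Ab ends at 4, F# ends at 9, Eadd9 ends at 11, Dbdim ends at 18, F7 ends at 24.
Beat 19 falls within F7.

F7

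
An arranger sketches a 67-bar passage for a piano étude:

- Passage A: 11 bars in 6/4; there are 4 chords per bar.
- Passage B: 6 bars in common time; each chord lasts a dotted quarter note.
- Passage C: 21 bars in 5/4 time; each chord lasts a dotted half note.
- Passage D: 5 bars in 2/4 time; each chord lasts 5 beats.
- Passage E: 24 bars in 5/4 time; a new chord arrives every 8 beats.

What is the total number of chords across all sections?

A: 11·6 = 66 beats, 66/1.5 = 44 chords.
B: 6·4 = 24 beats, 24/1.5 = 16 chords.
C: 21·5 = 105 beats, 105/3 = 35 chords.
D: 5·2 = 10 beats, 10/5 = 2 chords.
E: 24·5 = 120 beats, 120/8 = 15 chords.
Total: 44 + 16 + 35 + 2 + 15 = 112.

112 chords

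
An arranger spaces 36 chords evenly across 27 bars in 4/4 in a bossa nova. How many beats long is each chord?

27 bars × 4 beats/bar = 108 beats total.
108 beats ÷ 36 chords = 3 beats per chord.
(That is a dotted half note.)

3 beats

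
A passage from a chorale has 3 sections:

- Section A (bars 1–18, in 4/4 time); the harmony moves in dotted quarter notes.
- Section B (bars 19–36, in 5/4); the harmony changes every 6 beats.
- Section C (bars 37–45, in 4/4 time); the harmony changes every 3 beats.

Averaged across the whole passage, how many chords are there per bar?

5/3 chords per bar

A: 18 × 4 = 72 beats ÷ 1.5 = 48 chords.
B: 18 × 5 = 90 beats ÷ 6 = 15 chords.
C: 9 × 4 = 36 beats ÷ 3 = 12 chords.
Overall: 75 chords over 45 bars → 75/45 = 5/3 chords per bar.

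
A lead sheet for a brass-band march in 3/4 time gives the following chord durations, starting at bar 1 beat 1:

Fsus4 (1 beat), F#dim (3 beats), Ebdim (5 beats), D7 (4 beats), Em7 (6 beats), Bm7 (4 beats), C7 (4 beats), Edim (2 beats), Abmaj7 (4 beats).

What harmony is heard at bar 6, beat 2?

Em7

Beat 2 of bar 6 is beat (6−1)×3 + 2 = 17 overall.
Running totals: Fsus4 ends at 1, F#dim ends at 4, Ebdim ends at 9, D7 ends at 13, Em7 ends at 19.
Beat 17 falls within Em7.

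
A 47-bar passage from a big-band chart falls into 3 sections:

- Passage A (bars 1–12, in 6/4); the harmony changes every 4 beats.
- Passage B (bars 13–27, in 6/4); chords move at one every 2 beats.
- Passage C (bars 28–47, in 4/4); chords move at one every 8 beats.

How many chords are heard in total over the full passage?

A: 12 bars × 6 beats = 72 beats; 4 beats/chord → 18 chords.
B: 15 bars × 6 beats = 90 beats; 2 beats/chord → 45 chords.
C: 20 bars × 4 beats = 80 beats; 8 beats/chord → 10 chords.
Total: 18 + 45 + 10 = 73.

73 chords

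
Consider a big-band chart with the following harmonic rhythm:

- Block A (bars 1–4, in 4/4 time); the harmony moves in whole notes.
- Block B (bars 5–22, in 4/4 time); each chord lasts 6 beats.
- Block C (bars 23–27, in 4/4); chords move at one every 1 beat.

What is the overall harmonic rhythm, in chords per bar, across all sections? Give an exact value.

4/3 chords per bar

A: 4 × 4 = 16 beats ÷ 4 = 4 chords.
B: 18 × 4 = 72 beats ÷ 6 = 12 chords.
C: 5 × 4 = 20 beats ÷ 1 = 20 chords.
Overall: 36 chords over 27 bars → 36/27 = 4/3 chords per bar.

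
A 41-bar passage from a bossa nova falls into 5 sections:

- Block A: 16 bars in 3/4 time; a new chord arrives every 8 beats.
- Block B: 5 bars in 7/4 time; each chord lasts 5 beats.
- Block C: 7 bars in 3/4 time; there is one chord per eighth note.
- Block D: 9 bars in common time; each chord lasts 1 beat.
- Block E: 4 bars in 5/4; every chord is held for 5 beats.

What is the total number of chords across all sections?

95 chords

A: 16·3 = 48 beats, 48/8 = 6 chords.
B: 5·7 = 35 beats, 35/5 = 7 chords.
C: 7·3 = 21 beats, 21/0.5 = 42 chords.
D: 9·4 = 36 beats, 36/1 = 36 chords.
E: 4·5 = 20 beats, 20/5 = 4 chords.
Total: 6 + 7 + 42 + 36 + 4 = 95.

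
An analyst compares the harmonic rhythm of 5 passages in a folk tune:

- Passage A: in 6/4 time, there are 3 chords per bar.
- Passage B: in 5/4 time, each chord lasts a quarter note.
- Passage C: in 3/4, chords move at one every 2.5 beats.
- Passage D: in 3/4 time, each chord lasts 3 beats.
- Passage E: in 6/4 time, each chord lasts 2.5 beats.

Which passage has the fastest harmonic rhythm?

A: 6 beats/bar ÷ 2 beats/chord = 3 chords/bar.
B: 5 beats/bar ÷ 1 beat/chord = 5 chords/bar.
C: 3 beats/bar ÷ 2.5 beats/chord = 1.2 chords/bar.
D: 3 beats/bar ÷ 3 beats/chord = 1 chord/bar.
E: 6 beats/bar ÷ 2.5 beats/chord = 2.4 chords/bar.
Fastest is B at 5 chords/bar.

Passage B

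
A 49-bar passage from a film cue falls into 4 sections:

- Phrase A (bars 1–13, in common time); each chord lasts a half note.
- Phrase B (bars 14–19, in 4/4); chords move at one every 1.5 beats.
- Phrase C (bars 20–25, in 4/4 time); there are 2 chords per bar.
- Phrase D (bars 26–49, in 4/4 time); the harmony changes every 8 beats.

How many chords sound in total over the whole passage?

66 chords

A: 13·4 = 52 beats, 52/2 = 26 chords.
B: 6·4 = 24 beats, 24/1.5 = 16 chords.
C: 6·4 = 24 beats, 24/2 = 12 chords.
D: 24·4 = 96 beats, 96/8 = 12 chords.
Total: 26 + 16 + 12 + 12 = 66.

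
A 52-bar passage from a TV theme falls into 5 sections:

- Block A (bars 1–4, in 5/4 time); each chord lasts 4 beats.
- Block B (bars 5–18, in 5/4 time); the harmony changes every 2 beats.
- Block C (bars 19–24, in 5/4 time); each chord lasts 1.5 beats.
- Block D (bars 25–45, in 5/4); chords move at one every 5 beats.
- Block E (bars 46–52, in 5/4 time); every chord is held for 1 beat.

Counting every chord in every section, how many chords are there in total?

116 chords

A: 4 bars × 5 beats = 20 beats; 4 beats/chord → 5 chords.
B: 14 bars × 5 beats = 70 beats; 2 beats/chord → 35 chords.
C: 6 bars × 5 beats = 30 beats; 1.5 beats/chord → 20 chords.
D: 21 bars × 5 beats = 105 beats; 5 beats/chord → 21 chords.
E: 7 bars × 5 beats = 35 beats; 1 beat/chord → 35 chords.
Total: 5 + 35 + 20 + 21 + 35 = 116.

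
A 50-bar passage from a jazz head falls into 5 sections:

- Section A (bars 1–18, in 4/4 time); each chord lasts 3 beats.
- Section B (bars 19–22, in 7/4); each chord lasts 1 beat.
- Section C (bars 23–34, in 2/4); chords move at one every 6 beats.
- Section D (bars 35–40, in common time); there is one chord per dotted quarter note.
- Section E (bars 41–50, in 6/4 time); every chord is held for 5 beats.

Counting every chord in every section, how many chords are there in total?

84 chords

A: 18·4 = 72 beats, 72/3 = 24 chords.
B: 4·7 = 28 beats, 28/1 = 28 chords.
C: 12·2 = 24 beats, 24/6 = 4 chords.
D: 6·4 = 24 beats, 24/1.5 = 16 chords.
E: 10·6 = 60 beats, 60/5 = 12 chords.
Total: 24 + 28 + 4 + 16 + 12 = 84.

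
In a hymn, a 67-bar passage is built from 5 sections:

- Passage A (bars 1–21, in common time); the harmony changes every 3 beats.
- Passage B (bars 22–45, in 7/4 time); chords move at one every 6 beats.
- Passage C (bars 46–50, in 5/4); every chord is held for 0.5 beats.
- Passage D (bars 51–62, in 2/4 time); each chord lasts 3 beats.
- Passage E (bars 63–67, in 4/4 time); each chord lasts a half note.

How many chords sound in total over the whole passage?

A: 21·4 = 84 beats, 84/3 = 28 chords.
B: 24·7 = 168 beats, 168/6 = 28 chords.
C: 5·5 = 25 beats, 25/0.5 = 50 chords.
D: 12·2 = 24 beats, 24/3 = 8 chords.
E: 5·4 = 20 beats, 20/2 = 10 chords.
Total: 28 + 28 + 50 + 8 + 10 = 124.

124 chords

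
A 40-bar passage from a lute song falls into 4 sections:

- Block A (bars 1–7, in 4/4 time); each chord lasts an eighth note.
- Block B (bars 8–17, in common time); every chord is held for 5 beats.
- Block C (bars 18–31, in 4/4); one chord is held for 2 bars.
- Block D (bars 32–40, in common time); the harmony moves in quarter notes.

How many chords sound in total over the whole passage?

107 chords

A: 7 bars × 4 beats = 28 beats; 0.5 beats/chord → 56 chords.
B: 10 bars × 4 beats = 40 beats; 5 beats/chord → 8 chords.
C: 14 bars × 4 beats = 56 beats; 8 beats/chord → 7 chords.
D: 9 bars × 4 beats = 36 beats; 1 beat/chord → 36 chords.
Total: 56 + 8 + 7 + 36 = 107.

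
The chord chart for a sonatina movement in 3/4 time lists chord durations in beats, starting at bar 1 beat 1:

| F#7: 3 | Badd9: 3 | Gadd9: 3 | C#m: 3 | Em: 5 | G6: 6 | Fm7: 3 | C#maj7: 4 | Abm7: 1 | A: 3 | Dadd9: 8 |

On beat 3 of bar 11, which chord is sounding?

Beat 3 of bar 11 is beat (11−1)×3 + 3 = 33 overall.
Running totals: F#7 ends at 3, Badd9 ends at 6, Gadd9 ends at 9, C#m ends at 12, Em ends at 17, G6 ends at 23, Fm7 ends at 26, C#maj7 ends at 30, Abm7 ends at 31, A ends at 34.
Beat 33 falls within A.

A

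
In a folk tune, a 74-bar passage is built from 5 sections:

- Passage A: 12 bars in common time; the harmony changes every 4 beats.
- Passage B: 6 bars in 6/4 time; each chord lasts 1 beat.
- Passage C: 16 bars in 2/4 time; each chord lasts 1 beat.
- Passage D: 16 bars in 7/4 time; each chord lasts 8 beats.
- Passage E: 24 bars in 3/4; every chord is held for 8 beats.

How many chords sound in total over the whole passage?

A: 12 bars × 4 beats = 48 beats; 4 beats/chord → 12 chords.
B: 6 bars × 6 beats = 36 beats; 1 beat/chord → 36 chords.
C: 16 bars × 2 beats = 32 beats; 1 beat/chord → 32 chords.
D: 16 bars × 7 beats = 112 beats; 8 beats/chord → 14 chords.
E: 24 bars × 3 beats = 72 beats; 8 beats/chord → 9 chords.
Total: 12 + 36 + 32 + 14 + 9 = 103.

103 chords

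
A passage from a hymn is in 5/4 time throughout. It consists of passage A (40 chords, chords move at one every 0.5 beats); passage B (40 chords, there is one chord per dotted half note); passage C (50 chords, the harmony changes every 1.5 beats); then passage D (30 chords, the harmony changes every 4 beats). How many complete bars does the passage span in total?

A: 40 × 0.5 = 20 beats = 4 bars.
B: 40 × 3 = 120 beats = 24 bars.
C: 50 × 1.5 = 75 beats = 15 bars.
D: 30 × 4 = 120 beats = 24 bars.
Total: 4 + 24 + 15 + 24 = 67 bars.

67 bars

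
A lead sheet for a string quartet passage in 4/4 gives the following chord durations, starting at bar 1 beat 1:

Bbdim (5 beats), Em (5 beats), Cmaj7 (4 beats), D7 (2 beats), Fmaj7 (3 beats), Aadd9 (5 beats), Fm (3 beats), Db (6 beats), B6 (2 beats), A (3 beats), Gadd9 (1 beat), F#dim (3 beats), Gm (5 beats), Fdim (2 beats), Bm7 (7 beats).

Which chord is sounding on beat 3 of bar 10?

Beat 3 of bar 10 is beat (10−1)×4 + 3 = 39 overall.
Running totals: Bbdim ends at 5, Em ends at 10, Cmaj7 ends at 14, D7 ends at 16, Fmaj7 ends at 19, Aadd9 ends at 24, Fm ends at 27, Db ends at 33, B6 ends at 35, A ends at 38, Gadd9 ends at 39.
Beat 39 falls within Gadd9.

Gadd9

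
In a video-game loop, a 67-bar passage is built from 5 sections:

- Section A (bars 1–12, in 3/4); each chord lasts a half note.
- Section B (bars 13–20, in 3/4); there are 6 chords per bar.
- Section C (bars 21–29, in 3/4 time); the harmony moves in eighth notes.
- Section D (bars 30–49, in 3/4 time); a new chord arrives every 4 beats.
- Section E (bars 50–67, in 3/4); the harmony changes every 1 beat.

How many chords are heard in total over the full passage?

189 chords

A has 36 beats and chords last 2 each, so 18 chords.
B has 24 beats and chords last 0.5 each, so 48 chords.
C has 27 beats and chords last 0.5 each, so 54 chords.
D has 60 beats and chords last 4 each, so 15 chords.
E has 54 beats and chords last 1 each, so 54 chords.
Total: 18 + 48 + 54 + 15 + 54 = 189.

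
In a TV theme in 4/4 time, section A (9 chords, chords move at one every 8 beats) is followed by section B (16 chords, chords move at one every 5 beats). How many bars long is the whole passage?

A: 9 × 8 = 72 beats = 18 bars.
B: 16 × 5 = 80 beats = 20 bars.
Total: 18 + 20 = 38 bars.

38 bars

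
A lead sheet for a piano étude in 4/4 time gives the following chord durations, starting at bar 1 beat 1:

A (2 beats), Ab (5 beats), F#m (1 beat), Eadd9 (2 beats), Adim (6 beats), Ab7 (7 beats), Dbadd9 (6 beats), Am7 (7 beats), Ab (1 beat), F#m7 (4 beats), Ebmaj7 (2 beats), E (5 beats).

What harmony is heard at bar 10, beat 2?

F#m7

Beat 2 of bar 10 is beat (10−1)×4 + 2 = 38 overall.
Running totals: A ends at 2, Ab ends at 7, F#m ends at 8, Eadd9 ends at 10, Adim ends at 16, Ab7 ends at 23, Dbadd9 ends at 29, Am7 ends at 36, Ab ends at 37, F#m7 ends at 41.
Beat 38 falls within F#m7.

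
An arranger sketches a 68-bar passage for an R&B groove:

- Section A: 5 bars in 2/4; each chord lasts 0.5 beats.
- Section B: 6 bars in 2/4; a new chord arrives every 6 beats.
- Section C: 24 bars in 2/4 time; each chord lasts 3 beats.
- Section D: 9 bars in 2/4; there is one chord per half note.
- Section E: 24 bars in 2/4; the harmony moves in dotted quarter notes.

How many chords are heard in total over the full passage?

A: 5·2 = 10 beats, 10/0.5 = 20 chords.
B: 6·2 = 12 beats, 12/6 = 2 chords.
C: 24·2 = 48 beats, 48/3 = 16 chords.
D: 9·2 = 18 beats, 18/2 = 9 chords.
E: 24·2 = 48 beats, 48/1.5 = 32 chords.
Total: 20 + 2 + 16 + 9 + 32 = 79.

79 chords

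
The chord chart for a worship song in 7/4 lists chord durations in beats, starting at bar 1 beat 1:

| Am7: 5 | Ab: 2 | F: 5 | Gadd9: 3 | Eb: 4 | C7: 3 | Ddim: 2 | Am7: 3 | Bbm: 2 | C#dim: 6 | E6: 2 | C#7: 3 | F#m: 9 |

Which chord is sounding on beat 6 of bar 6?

Beat 6 of bar 6 is beat (6−1)×7 + 6 = 41 overall.
Running totals: Am7 ends at 5, Ab ends at 7, F ends at 12, Gadd9 ends at 15, Eb ends at 19, C7 ends at 22, Ddim ends at 24, Am7 ends at 27, Bbm ends at 29, C#dim ends at 35, E6 ends at 37, C#7 ends at 40, F#m ends at 49.
Beat 41 falls within F#m.

F#m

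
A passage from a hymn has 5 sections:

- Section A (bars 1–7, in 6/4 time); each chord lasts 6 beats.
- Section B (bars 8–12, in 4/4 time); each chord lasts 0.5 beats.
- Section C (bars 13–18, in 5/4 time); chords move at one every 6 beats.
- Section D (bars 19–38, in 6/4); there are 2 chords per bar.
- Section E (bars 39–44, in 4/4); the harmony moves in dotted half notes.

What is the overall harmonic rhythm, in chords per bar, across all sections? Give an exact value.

A: 7 × 6 = 42 beats ÷ 6 = 7 chords.
B: 5 × 4 = 20 beats ÷ 0.5 = 40 chords.
C: 6 × 5 = 30 beats ÷ 6 = 5 chords.
D: 20 × 6 = 120 beats ÷ 3 = 40 chords.
E: 6 × 4 = 24 beats ÷ 3 = 8 chords.
Overall: 100 chords over 44 bars → 100/44 = 25/11 chords per bar.

25/11 chords per bar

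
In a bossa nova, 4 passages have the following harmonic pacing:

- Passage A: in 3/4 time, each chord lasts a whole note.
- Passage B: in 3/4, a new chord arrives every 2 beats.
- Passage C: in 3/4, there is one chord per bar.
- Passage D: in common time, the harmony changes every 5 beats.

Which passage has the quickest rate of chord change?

Passage B

A: 3/4 = 0.75 chords/bar.
B: 3/2 = 1.5 chords/bar.
C: 3/3 = 1 chord/bar.
D: 4/5 = 0.8 chords/bar.
Fastest is B at 1.5 chords/bar.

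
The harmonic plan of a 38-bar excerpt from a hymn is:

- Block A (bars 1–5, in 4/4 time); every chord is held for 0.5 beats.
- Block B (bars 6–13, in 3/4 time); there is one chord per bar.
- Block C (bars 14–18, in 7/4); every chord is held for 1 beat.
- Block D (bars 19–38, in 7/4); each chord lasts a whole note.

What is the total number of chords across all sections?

A: 5 bars × 4 beats = 20 beats; 0.5 beats/chord → 40 chords.
B: 8 bars × 3 beats = 24 beats; 3 beats/chord → 8 chords.
C: 5 bars × 7 beats = 35 beats; 1 beat/chord → 35 chords.
D: 20 bars × 7 beats = 140 beats; 4 beats/chord → 35 chords.
Total: 40 + 8 + 35 + 35 = 118.

118 chords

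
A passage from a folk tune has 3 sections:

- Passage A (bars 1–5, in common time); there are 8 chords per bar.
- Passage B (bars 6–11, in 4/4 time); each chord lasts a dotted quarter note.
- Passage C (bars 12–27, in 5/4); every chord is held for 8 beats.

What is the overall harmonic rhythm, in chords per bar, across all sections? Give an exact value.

A: 5 bars of 4 beats is 20 beats; at 0.5 beats each that's 40 chords.
B: 6 bars of 4 beats is 24 beats; at 1.5 beats each that's 16 chords.
C: 16 bars of 5 beats is 80 beats; at 8 beats each that's 10 chords.
Overall: 66 chords over 27 bars → 66/27 = 22/9 chords per bar.

22/9 chords per bar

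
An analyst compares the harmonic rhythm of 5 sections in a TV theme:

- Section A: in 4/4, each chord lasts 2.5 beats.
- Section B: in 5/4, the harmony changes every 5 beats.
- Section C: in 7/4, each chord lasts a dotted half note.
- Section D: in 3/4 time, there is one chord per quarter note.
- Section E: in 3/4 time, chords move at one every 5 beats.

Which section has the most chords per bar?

Section D

A: 4/2.5 = 1.6 chords/bar.
B: 5/5 = 1 chord/bar.
C: 7/3 = 7/3 chords/bar.
D: 3/1 = 3 chords/bar.
E: 3/5 = 0.6 chords/bar.
Fastest is D at 3 chords/bar.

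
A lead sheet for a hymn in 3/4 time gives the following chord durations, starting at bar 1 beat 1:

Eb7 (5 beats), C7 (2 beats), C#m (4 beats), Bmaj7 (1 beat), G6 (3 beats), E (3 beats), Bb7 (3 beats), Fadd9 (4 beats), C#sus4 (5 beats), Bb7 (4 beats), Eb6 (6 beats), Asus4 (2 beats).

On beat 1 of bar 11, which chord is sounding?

Bb7

Beat 1 of bar 11 is beat (11−1)×3 + 1 = 31 overall.
Running totals: Eb7 ends at 5, C7 ends at 7, C#m ends at 11, Bmaj7 ends at 12, G6 ends at 15, E ends at 18, Bb7 ends at 21, Fadd9 ends at 25, C#sus4 ends at 30, Bb7 ends at 34.
Beat 31 falls within Bb7.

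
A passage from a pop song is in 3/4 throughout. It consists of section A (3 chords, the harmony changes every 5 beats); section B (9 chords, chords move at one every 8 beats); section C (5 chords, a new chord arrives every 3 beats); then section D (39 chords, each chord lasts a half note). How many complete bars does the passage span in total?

A: 3 × 5 = 15 beats = 5 bars.
B: 9 × 8 = 72 beats = 24 bars.
C: 5 × 3 = 15 beats = 5 bars.
D: 39 × 2 = 78 beats = 26 bars.
Total: 5 + 24 + 5 + 26 = 60 bars.

60 bars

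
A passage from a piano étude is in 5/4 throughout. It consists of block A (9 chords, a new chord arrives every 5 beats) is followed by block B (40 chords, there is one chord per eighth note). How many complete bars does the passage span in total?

A: 9 × 5 = 45 beats = 9 bars.
B: 40 × 0.5 = 20 beats = 4 bars.
Total: 9 + 4 = 13 bars.

13 bars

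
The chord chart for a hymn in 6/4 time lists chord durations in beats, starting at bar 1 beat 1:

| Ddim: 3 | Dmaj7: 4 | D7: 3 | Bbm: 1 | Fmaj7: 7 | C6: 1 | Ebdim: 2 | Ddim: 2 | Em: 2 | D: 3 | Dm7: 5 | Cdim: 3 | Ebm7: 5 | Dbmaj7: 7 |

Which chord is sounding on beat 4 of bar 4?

Beat 4 of bar 4 is beat (4−1)×6 + 4 = 22 overall.
Running totals: Ddim ends at 3, Dmaj7 ends at 7, D7 ends at 10, Bbm ends at 11, Fmaj7 ends at 18, C6 ends at 19, Ebdim ends at 21, Ddim ends at 23.
Beat 22 falls within Ddim.

Ddim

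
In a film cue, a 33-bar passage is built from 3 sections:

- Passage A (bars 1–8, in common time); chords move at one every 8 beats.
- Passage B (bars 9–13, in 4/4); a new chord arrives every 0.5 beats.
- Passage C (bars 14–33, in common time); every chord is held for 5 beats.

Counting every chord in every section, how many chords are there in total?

A has 32 beats and chords last 8 each, so 4 chords.
B has 20 beats and chords last 0.5 each, so 40 chords.
C has 80 beats and chords last 5 each, so 16 chords.
Total: 4 + 40 + 16 = 60.

60 chords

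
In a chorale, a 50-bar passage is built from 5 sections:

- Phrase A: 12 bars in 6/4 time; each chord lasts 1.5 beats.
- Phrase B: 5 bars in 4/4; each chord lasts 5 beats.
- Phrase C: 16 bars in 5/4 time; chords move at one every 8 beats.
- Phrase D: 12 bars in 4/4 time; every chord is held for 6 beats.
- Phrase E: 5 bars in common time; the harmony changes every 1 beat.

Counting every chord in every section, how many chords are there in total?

A has 72 beats and chords last 1.5 each, so 48 chords.
B has 20 beats and chords last 5 each, so 4 chords.
C has 80 beats and chords last 8 each, so 10 chords.
D has 48 beats and chords last 6 each, so 8 chords.
E has 20 beats and chords last 1 each, so 20 chords.
Total: 48 + 4 + 10 + 8 + 20 = 90.

90 chords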